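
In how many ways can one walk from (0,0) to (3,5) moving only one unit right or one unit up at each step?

Each path is a sequence of 8 steps with 3 rights: C(8,3) = 56.

56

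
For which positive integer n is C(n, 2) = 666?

37

n(n−1)/2 = 666 ⇒ n(n−1) = 1332. Since 37·36 = 1332, n = 37.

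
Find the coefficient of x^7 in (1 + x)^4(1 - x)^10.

Coefficient of x^7 = Σ_{j} C(4,j)·1^j·C(10,7-j)·(-1)^(7-j) for j from 0 to 4.
= (-120) + 840 + (-1512) + 840 + (-120) = -72.

-72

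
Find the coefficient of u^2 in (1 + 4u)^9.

The general term is C(9,j)·(1)^j·(4u)^(9-j); the u^2 term has j = 7.
C(9,7) = 36.
Coefficient = C(9,7) · 4^2 = 36 · 16 = 576.

576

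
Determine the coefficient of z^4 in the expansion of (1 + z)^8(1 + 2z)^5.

2470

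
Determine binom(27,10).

C(27,10) = (27·26·25·24·23·22·21·20·19·18) / 10! = 30613591008000 / 3628800 = 8436285.

8436285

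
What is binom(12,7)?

792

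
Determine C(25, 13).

5200300

C(25,13) = C(25,12) by symmetry.
C(25,12) = (25·24·23·22·21·20·19·18·17·16·15·14) / 12! = 2490952020480000 / 479001600 = 5200300.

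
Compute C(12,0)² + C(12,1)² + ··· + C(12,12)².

2704156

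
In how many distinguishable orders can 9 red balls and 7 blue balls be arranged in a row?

Choose positions for the red balls: C(16,9) = 11440.

11440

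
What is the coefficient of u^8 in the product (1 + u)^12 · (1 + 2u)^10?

Coefficient of u^8 = Σ_{j} C(12,j)·1^j·C(10,8-j)·2^(8-j) for j from 0 to 8.
= 11520 + 184320 + 887040 + 1774080 + 1663200 + 760320 + 166320 + 15840 + 495 = 5463135.

5463135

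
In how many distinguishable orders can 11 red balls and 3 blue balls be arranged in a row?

Choose positions for the red balls: C(14,11) = 364.

364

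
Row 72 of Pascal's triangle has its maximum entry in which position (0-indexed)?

36

C(72,m) is maximized at m = 72/2 = 36.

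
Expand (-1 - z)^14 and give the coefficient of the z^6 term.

3003

The general term is C(14,j)·(-1)^j·(-z)^(14-j); the z^6 term has j = 8.
C(14,8) = 3003.
Coefficient = C(14,8) = 3003.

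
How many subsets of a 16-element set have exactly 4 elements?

Choose the 4 positions: C(16,4) = 1820.

1820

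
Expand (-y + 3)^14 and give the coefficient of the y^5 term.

-39405366

The general term is C(14,j)·(-y)^j·(3)^(14-j); the y^5 term has j = 5.
C(14,5) = 2002.
Coefficient = C(14,5) · (-1)^5 · 3^9 = 2002 · (-1) · 19683 = -39405366.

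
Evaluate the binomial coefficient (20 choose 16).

4845

C(20,16) = C(20,4) by symmetry.
C(20,4) = (20·19·18·17) / 4! = 116280 / 24 = 4845.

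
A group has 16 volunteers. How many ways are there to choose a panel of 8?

This is C(16,8) = 12870.

12870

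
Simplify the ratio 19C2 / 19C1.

C(n,k+1)/C(n,k) = (n−k)/(k+1) = (19−1)/(1+1) = 18/2 = 9.

9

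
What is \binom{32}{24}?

10518300

C(32,24) = C(32,8) by symmetry.
C(32,8) = (32·31·30·29·28·27·26·25) / 8! = 424097856000 / 40320 = 10518300.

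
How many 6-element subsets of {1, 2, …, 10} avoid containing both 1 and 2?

140

All 6-subsets: C(10,6) = 210. Those containing both fixed elements: C(8,4) = 70.
210 − 70 = 140.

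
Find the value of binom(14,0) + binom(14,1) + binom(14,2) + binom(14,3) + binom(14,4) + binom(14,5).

3473

1 + 14 + 91 + 364 + 1001 + 2002 = 3473.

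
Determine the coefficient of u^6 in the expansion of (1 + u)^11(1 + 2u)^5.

Coefficient of u^6 = Σ_{j} C(11,j)·1^j·C(5,6-j)·2^(6-j) for j from 1 to 6.
= 352 + 4400 + 13200 + 13200 + 4620 + 462 = 36234.

36234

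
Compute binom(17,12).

6188

C(17,12) = C(17,5) by symmetry.
C(17,5) = (17·16·15·14·13) / 5! = 742560 / 120 = 6188.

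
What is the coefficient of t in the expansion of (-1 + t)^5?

The general term is C(5,j)·(-1)^j·(t)^(5-j); the t^1 term has j = 4.
C(5,4) = 5.
Coefficient = C(5,4) = 5.

5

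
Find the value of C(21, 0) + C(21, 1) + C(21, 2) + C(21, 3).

1 + 21 + 210 + 1330 = 1562.

1562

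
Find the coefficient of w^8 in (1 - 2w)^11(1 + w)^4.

-3168

Coefficient of w^8 = Σ_{j} C(11,j)·(-2)^j·C(4,8-j)·1^(8-j) for j from 4 to 8.
= 5280 + (-59136) + 177408 + (-168960) + 42240 = -3168.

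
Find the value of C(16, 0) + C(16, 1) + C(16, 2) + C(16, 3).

1 + 16 + 120 + 560 = 697.

697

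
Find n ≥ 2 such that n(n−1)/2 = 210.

21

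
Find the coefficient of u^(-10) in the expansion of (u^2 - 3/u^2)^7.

General term: C(7,j)·(u^2)^j·(-3/u^2)^(7-j), with u-exponent 2j − 2(7−j) = 4j − 14.
Set 4j − 14 = -10: j = 1.
C(7,1) = 7; 1^1 = 1; (-3)^6 = 729.
Coefficient = 7 · 1 · 729 = 5103.

5103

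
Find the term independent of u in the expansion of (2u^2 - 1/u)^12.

General term: C(12,j)·(2u^2)^j·(-1/u)^(12-j), with u-exponent 2j − 1(12−j) = 3j − 12.
Set 3j − 12 = 0: j = 4.
C(12,4) = 495; 2^4 = 16; (-1)^8 = 1.
Coefficient = 495 · 16 · 1 = 7920.

7920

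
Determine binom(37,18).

17672631900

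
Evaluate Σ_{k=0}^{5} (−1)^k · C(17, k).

The partial alternating sum Σ_{k=0}^{5} (−1)^k C(17,k) = (−1)^5 C(16,5) = -4368.

-4368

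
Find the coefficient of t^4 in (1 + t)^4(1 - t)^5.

6

Coefficient of t^4 = Σ_{j} C(4,j)·1^j·C(5,4-j)·(-1)^(4-j) for j from 0 to 4.
= 5 + (-40) + 60 + (-20) + 1 = 6.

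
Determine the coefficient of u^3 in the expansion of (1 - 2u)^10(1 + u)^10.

60

Coefficient of u^3 = Σ_{j} C(10,j)·(-2)^j·C(10,3-j)·1^(3-j) for j from 0 to 3.
= 120 + (-900) + 1800 + (-960) = 60.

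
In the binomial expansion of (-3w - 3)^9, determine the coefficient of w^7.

The general term is C(9,j)·(-3w)^j·(-3)^(9-j); the w^7 term has j = 7.
C(9,7) = 36.
Coefficient = C(9,7) · (-3)^7 · (-3)^2 = 36 · (-2187) · 9 = -708588.

-708588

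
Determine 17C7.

C(17,7) = (17·16·15·14·13·12·11) / 7! = 98017920 / 5040 = 19448.

19448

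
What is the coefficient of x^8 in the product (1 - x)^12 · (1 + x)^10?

90

Coefficient of x^8 = Σ_{j} C(12,j)·(-1)^j·C(10,8-j)·1^(8-j) for j from 0 to 8.
= 45 + (-1440) + 13860 + (-55440) + 103950 + (-95040) + 41580 + (-7920) + 495 = 90.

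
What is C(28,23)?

C(28,23) = C(28,5) by symmetry.
C(28,5) = (28·27·26·25·24) / 5! = 11793600 / 120 = 98280.

98280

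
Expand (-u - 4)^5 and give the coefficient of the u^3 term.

The general term is C(5,j)·(-u)^j·(-4)^(5-j); the u^3 term has j = 3.
C(5,3) = 10.
Coefficient = C(5,3) · (-1)^3 · (-4)^2 = 10 · (-1) · 16 = -160.

-160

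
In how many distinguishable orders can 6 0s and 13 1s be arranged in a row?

27132

Choose positions for the 0s: C(19,6) = 27132.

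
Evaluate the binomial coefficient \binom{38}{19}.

35345263800

C(38,19) = (38·37·36·35·34·33·32·31·30·29·28·27·26·25·24·23·22·21·20) / 19! = 4299578163927654889881600000 / 121645100408832000 = 35345263800.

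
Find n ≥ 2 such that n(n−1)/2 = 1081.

47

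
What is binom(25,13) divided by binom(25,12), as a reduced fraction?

1

C(n,k+1)/C(n,k) = (n−k)/(k+1) = (25−12)/(12+1) = 13/13 = 1.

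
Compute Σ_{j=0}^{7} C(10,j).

1 + 10 + 45 + 120 + 210 + 252 + 210 + 120 = 968.

968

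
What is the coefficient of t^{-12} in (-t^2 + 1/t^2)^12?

-220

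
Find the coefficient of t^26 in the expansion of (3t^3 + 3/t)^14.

4787751969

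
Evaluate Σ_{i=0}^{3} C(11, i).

232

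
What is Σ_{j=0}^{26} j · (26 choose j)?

872415232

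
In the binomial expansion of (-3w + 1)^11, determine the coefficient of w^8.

1082565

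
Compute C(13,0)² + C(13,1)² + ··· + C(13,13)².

Σ C(13,j)² is the coefficient of x^13 in (1+x)^13(1+x)^13 = (1+x)^26, i.e. C(26,13) = 10400600.

10400600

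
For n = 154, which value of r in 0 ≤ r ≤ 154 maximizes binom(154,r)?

77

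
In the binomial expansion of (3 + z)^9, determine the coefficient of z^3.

61236

The general term is C(9,j)·(3)^j·(z)^(9-j); the z^3 term has j = 6.
C(9,6) = 84.
Coefficient = C(9,6) · 3^6 = 84 · 729 = 61236.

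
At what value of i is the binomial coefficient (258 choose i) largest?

129

C(258,i) is maximized at i = 258/2 = 129.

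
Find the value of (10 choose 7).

120

C(10,7) = C(10,3) by symmetry.
C(10,3) = (10·9·8) / 3! = 720 / 6 = 120.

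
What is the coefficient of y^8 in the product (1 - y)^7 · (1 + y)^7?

35

Coefficient of y^8 = Σ_{j} C(7,j)·(-1)^j·C(7,8-j)·1^(8-j) for j from 1 to 7.
= (-7) + 147 + (-735) + 1225 + (-735) + 147 + (-7) = 35.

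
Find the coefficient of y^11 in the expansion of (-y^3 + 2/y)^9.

-2016

General term: C(9,j)·(-y^3)^j·(2/y)^(9-j), with y-exponent 3j − 1(9−j) = 4j − 9.
Set 4j − 9 = 11: j = 5.
C(9,5) = 126; (-1)^5 = -1; 2^4 = 16.
Coefficient = 126 · (-1) · 16 = -2016.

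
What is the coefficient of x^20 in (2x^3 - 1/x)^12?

General term: C(12,j)·(2x^3)^j·(-1/x)^(12-j), with x-exponent 3j − 1(12−j) = 4j − 12.
Set 4j − 12 = 20: j = 8.
C(12,8) = 495; 2^8 = 256; (-1)^4 = 1.
Coefficient = 495 · 256 · 1 = 126720.

126720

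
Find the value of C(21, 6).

C(21,6) = (21·20·19·18·17·16) / 6! = 39070080 / 720 = 54264.

54264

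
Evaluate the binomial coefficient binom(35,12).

834451800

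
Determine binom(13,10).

286

C(13,10) = C(13,3) by symmetry.
C(13,3) = (13·12·11) / 3! = 1716 / 6 = 286.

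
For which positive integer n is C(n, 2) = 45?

n(n−1)/2 = 45 ⇒ n(n−1) = 90. Since 10·9 = 90, n = 10.

10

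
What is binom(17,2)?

136

C(17,2) = (17·16) / 2! = 272 / 2 = 136.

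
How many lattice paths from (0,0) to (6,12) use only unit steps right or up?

Each path is a sequence of 18 steps with 6 rights: C(18,6) = 18564.

18564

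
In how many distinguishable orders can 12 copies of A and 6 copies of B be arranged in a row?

Choose positions for the A's: C(18,12) = 18564.

18564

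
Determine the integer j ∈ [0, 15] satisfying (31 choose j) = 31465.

C(31,j) increases on 0 ≤ j ≤ 15. C(31,3) = 4495 and C(31,4) = 31465, so j = 4.

4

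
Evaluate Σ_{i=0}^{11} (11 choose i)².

Σ C(11,i)² is the coefficient of x^11 in (1+x)^11(1+x)^11 = (1+x)^22, i.e. C(22,11) = 705432.

705432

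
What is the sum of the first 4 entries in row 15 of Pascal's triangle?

1 + 15 + 105 + 455 = 576.

576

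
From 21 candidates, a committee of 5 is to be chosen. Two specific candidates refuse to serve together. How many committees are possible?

19380

All 5-subsets: C(21,5) = 20349. Those containing both fixed elements: C(19,3) = 969.
20349 − 969 = 19380.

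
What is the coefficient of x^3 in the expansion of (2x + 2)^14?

5963776

The general term is C(14,j)·(2x)^j·(2)^(14-j); the x^3 term has j = 3.
C(14,3) = 364.
Coefficient = C(14,3) · 2^3 · 2^11 = 364 · 8 · 2048 = 5963776.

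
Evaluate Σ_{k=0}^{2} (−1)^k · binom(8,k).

21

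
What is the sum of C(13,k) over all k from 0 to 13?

8192

The entries of row 13 sum to 2^13 = 8192.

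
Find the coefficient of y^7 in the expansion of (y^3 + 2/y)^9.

4032

General term: C(9,j)·(y^3)^j·(2/y)^(9-j), with y-exponent 3j − 1(9−j) = 4j − 9.
Set 4j − 9 = 7: j = 4.
C(9,4) = 126; 1^4 = 1; 2^5 = 32.
Coefficient = 126 · 1 · 32 = 4032.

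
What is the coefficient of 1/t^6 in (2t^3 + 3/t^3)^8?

General term: C(8,j)·(2t^3)^j·(3/t^3)^(8-j), with t-exponent 3j − 3(8−j) = 6j − 24.
Set 6j − 24 = -6: j = 3.
C(8,3) = 56; 2^3 = 8; 3^5 = 243.
Coefficient = 56 · 8 · 243 = 108864.

108864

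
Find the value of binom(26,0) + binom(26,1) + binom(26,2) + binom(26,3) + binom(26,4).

1 + 26 + 325 + 2600 + 14950 = 17902.

17902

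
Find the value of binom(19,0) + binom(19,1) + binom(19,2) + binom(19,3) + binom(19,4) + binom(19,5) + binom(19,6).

43796

1 + 19 + 171 + 969 + 3876 + 11628 + 27132 = 43796.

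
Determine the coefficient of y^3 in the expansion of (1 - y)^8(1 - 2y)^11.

Coefficient of y^3 = Σ_{j} C(8,j)·(-1)^j·C(11,3-j)·(-2)^(3-j) for j from 0 to 3.
= (-1320) + (-1760) + (-616) + (-56) = -3752.

-3752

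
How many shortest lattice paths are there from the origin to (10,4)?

1001

Each path is a sequence of 14 steps with 10 rights: C(14,10) = 1001.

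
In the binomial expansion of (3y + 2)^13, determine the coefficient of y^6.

The general term is C(13,j)·(3y)^j·(2)^(13-j); the y^6 term has j = 6.
C(13,6) = 1716.
Coefficient = C(13,6) · 3^6 · 2^7 = 1716 · 729 · 128 = 160123392.

160123392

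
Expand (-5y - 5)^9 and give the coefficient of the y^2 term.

The general term is C(9,j)·(-5y)^j·(-5)^(9-j); the y^2 term has j = 2.
C(9,2) = 36.
Coefficient = C(9,2) · (-5)^2 · (-5)^7 = 36 · 25 · (-78125) = -70312500.

-70312500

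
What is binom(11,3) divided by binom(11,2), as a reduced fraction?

C(n,k+1)/C(n,k) = (n−k)/(k+1) = (11−2)/(2+1) = 9/3 = 3.

3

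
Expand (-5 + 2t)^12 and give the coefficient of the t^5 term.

The general term is C(12,j)·(-5)^j·(2t)^(12-j); the t^5 term has j = 7.
C(12,7) = 792.
Coefficient = C(12,7) · (-5)^7 · 2^5 = 792 · (-78125) · 32 = -1980000000.

-1980000000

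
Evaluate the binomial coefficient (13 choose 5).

1287

C(13,5) = (13·12·11·10·9) / 5! = 154440 / 120 = 1287.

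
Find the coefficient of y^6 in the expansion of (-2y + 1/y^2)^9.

General term: C(9,j)·(-2y)^j·(1/y^2)^(9-j), with y-exponent 1j − 2(9−j) = 3j − 18.
Set 3j − 18 = 6: j = 8.
C(9,8) = 9; (-2)^8 = 256; 1^1 = 1.
Coefficient = 9 · 256 · 1 = 2304.

2304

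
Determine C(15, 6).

C(15,6) = (15·14·13·12·11·10) / 6! = 3603600 / 720 = 5005.

5005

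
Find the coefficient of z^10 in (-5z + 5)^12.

The general term is C(12,j)·(-5z)^j·(5)^(12-j); the z^10 term has j = 10.
C(12,10) = 66.
Coefficient = C(12,10) · (-5)^10 · 5^2 = 66 · 9765625 · 25 = 16113281250.

16113281250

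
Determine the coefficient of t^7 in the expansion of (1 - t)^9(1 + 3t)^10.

19980

Coefficient of t^7 = Σ_{j} C(9,j)·(-1)^j·C(10,7-j)·3^(7-j) for j from 0 to 7.
= 262440 + (-1377810) + 2204496 + (-1428840) + 408240 + (-51030) + 2520 + (-36) = 19980.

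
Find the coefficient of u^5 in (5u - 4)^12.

-40550400000

The general term is C(12,j)·(5u)^j·(-4)^(12-j); the u^5 term has j = 5.
C(12,5) = 792.
Coefficient = C(12,5) · 5^5 · (-4)^7 = 792 · 3125 · (-16384) = -40550400000.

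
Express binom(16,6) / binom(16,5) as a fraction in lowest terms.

11/6

C(n,k+1)/C(n,k) = (n−k)/(k+1) = (16−5)/(5+1) = 11/6.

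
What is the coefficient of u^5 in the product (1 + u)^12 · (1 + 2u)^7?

52074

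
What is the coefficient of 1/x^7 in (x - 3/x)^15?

General term: C(15,j)·(x)^j·(-3/x)^(15-j), with x-exponent 1j − 1(15−j) = 2j − 15.
Set 2j − 15 = -7: j = 4.
C(15,4) = 1365; 1^4 = 1; (-3)^11 = -177147.
Coefficient = 1365 · 1 · (-177147) = -241805655.

-241805655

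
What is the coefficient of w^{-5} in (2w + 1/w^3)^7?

General term: C(7,j)·(2w)^j·(1/w^3)^(7-j), with w-exponent 1j − 3(7−j) = 4j − 21.
Set 4j − 21 = -5: j = 4.
C(7,4) = 35; 2^4 = 16; 1^3 = 1.
Coefficient = 35 · 16 · 1 = 560.

560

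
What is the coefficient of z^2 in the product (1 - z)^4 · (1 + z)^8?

2

Coefficient of z^2 = Σ_{j} C(4,j)·(-1)^j·C(8,2-j)·1^(2-j) for j from 0 to 2.
= 28 + (-32) + 6 = 2.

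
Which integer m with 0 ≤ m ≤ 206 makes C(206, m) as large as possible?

C(206,m) is maximized at m = 206/2 = 103.

103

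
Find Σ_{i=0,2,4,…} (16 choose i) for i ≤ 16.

Even-i terms of row 16 sum to 2^15 = 32768.

32768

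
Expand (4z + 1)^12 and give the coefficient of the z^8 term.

32440320

The general term is C(12,j)·(4z)^j·(1)^(12-j); the z^8 term has j = 8.
C(12,8) = 495.
Coefficient = C(12,8) · 4^8 = 495 · 65536 = 32440320.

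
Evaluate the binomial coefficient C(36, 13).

C(36,13) = (36·35·34·33·32·31·30·29·28·27·26·25·24) / 13! = 14389334903623680000 / 6227020800 = 2310789600.

2310789600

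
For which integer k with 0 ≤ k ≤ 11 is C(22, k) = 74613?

C(22,k) increases on 0 ≤ k ≤ 11. C(22,5) = 26334 and C(22,6) = 74613, so k = 6.

6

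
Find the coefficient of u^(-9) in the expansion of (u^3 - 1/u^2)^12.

General term: C(12,j)·(u^3)^j·(-1/u^2)^(12-j), with u-exponent 3j − 2(12−j) = 5j − 24.
Set 5j − 24 = -9: j = 3.
C(12,3) = 220; 1^3 = 1; (-1)^9 = -1.
Coefficient = 220 · 1 · (-1) = -220.

-220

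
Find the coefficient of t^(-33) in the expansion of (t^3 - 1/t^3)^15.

-105

General term: C(15,j)·(t^3)^j·(-1/t^3)^(15-j), with t-exponent 3j − 3(15−j) = 6j − 45.
Set 6j − 45 = -33: j = 2.
C(15,2) = 105; 1^2 = 1; (-1)^13 = -1.
Coefficient = 105 · 1 · (-1) = -105.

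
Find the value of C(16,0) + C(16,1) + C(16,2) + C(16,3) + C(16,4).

1 + 16 + 120 + 560 + 1820 = 2517.

2517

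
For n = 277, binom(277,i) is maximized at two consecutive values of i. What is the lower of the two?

For odd n = 277, C(277,i) peaks at i = (n−1)/2 and (n+1)/2; the lower is 138.

138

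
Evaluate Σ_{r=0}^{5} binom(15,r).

1 + 15 + 105 + 455 + 1365 + 3003 = 4944.

4944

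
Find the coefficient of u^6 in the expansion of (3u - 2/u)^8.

-34992

General term: C(8,j)·(3u)^j·(-2/u)^(8-j), with u-exponent 1j − 1(8−j) = 2j − 8.
Set 2j − 8 = 6: j = 7.
C(8,7) = 8; 3^7 = 2187; (-2)^1 = -2.
Coefficient = 8 · 2187 · (-2) = -34992.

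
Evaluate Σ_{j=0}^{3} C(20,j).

1 + 20 + 190 + 1140 = 1351.

1351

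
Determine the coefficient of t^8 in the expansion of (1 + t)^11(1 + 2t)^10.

Coefficient of t^8 = Σ_{j} C(11,j)·1^j·C(10,8-j)·2^(8-j) for j from 0 to 8.
= 11520 + 168960 + 739200 + 1330560 + 1108800 + 443520 + 83160 + 6600 + 165 = 3892485.

3892485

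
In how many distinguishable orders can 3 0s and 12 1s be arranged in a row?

455

Choose positions for the 0s: C(15,3) = 455.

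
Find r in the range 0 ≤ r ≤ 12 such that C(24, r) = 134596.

6

C(24,r) increases on 0 ≤ r ≤ 12. C(24,5) = 42504 and C(24,6) = 134596, so r = 6.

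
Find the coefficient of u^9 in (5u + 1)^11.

The general term is C(11,j)·(5u)^j·(1)^(11-j); the u^9 term has j = 9.
C(11,9) = 55.
Coefficient = C(11,9) · 5^9 = 55 · 1953125 = 107421875.

107421875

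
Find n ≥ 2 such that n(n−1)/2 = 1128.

n(n−1)/2 = 1128 ⇒ n(n−1) = 2256. Since 48·47 = 2256, n = 48.

48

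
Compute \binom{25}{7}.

C(25,7) = (25·24·23·22·21·20·19) / 7! = 2422728000 / 5040 = 480700.

480700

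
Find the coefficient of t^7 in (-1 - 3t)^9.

The general term is C(9,j)·(-1)^j·(-3t)^(9-j); the t^7 term has j = 2.
C(9,2) = 36.
Coefficient = C(9,2) · (-3)^7 = 36 · (-2187) = -78732.

-78732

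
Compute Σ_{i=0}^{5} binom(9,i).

382

1 + 9 + 36 + 84 + 126 + 126 = 382.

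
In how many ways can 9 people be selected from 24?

This is C(24,9) = 1307504.

1307504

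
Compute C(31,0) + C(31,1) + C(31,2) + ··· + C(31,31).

2147483648

The entries of row 31 sum to 2^31 = 2147483648.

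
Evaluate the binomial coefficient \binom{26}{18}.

1562275

C(26,18) = C(26,8) by symmetry.
C(26,8) = (26·25·24·23·22·21·20·19) / 8! = 62990928000 / 40320 = 1562275.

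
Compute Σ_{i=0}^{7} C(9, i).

1 + 9 + 36 + 84 + 126 + 126 + 84 + 36 = 502.

502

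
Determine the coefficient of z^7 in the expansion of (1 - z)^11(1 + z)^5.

Coefficient of z^7 = Σ_{j} C(11,j)·(-1)^j·C(5,7-j)·1^(7-j) for j from 2 to 7.
= 55 + (-825) + 3300 + (-4620) + 2310 + (-330) = -110.

-110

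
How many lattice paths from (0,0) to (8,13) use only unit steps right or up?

203490

Each path is a sequence of 21 steps with 8 rights: C(21,8) = 203490.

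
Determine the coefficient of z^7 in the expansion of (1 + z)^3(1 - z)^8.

Coefficient of z^7 = Σ_{j} C(3,j)·1^j·C(8,7-j)·(-1)^(7-j) for j from 0 to 3.
= (-8) + 84 + (-168) + 70 = -22.

-22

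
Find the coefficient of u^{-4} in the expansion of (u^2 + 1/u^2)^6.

General term: C(6,j)·(u^2)^j·(1/u^2)^(6-j), with u-exponent 2j − 2(6−j) = 4j − 12.
Set 4j − 12 = -4: j = 2.
C(6,2) = 15; 1^2 = 1; 1^4 = 1.
Coefficient = 15 · 1 · 1 = 15.

15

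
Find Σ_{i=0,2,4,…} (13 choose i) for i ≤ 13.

4096

Even-i terms of row 13 sum to 2^12 = 4096.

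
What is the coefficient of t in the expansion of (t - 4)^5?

1280

The general term is C(5,j)·(t)^j·(-4)^(5-j); the t^1 term has j = 1.
C(5,1) = 5.
Coefficient = C(5,1) · (-4)^4 = 5 · 256 = 1280.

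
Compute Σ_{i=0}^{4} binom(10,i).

1 + 10 + 45 + 120 + 210 = 386.

386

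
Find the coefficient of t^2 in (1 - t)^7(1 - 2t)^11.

Coefficient of t^2 = Σ_{j} C(7,j)·(-1)^j·C(11,2-j)·(-2)^(2-j) for j from 0 to 2.
= 220 + 154 + 21 = 395.

395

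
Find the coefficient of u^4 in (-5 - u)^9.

-393750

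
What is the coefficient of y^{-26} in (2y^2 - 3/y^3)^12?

15588936

General term: C(12,j)·(2y^2)^j·(-3/y^3)^(12-j), with y-exponent 2j − 3(12−j) = 5j − 36.
Set 5j − 36 = -26: j = 2.
C(12,2) = 66; 2^2 = 4; (-3)^10 = 59049.
Coefficient = 66 · 4 · 59049 = 15588936.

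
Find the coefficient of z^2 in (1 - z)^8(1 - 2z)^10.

368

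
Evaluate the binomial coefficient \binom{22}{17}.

C(22,17) = C(22,5) by symmetry.
C(22,5) = (22·21·20·19·18) / 5! = 3160080 / 120 = 26334.

26334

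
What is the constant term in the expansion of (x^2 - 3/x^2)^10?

General term: C(10,j)·(x^2)^j·(-3/x^2)^(10-j), with x-exponent 2j − 2(10−j) = 4j − 20.
Set 4j − 20 = 0: j = 5.
C(10,5) = 252; 1^5 = 1; (-3)^5 = -243.
Coefficient = 252 · 1 · (-243) = -61236.

-61236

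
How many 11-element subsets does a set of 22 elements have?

705432

C(22,11) = (22·21·20·19·18·17·16·15·14·13·12) / 11! = 28158588057600 / 39916800 = 705432.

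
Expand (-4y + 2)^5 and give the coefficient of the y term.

-320

The general term is C(5,j)·(-4y)^j·(2)^(5-j); the y^1 term has j = 1.
C(5,1) = 5.
Coefficient = C(5,1) · (-4)^1 · 2^4 = 5 · (-4) · 16 = -320.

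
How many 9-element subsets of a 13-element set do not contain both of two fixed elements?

385

All 9-subsets: C(13,9) = 715. Those containing both fixed elements: C(11,7) = 330.
715 − 330 = 385.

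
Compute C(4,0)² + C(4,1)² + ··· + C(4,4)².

70

Σ C(4,r)² is the coefficient of x^4 in (1+x)^4(1+x)^4 = (1+x)^8, i.e. C(8,4) = 70.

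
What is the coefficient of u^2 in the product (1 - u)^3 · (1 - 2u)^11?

289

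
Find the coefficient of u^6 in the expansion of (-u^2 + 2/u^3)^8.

General term: C(8,j)·(-u^2)^j·(2/u^3)^(8-j), with u-exponent 2j − 3(8−j) = 5j − 24.
Set 5j − 24 = 6: j = 6.
C(8,6) = 28; (-1)^6 = 1; 2^2 = 4.
Coefficient = 28 · 1 · 4 = 112.

112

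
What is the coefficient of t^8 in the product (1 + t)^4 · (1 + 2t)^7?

6448

Coefficient of t^8 = Σ_{j} C(4,j)·1^j·C(7,8-j)·2^(8-j) for j from 1 to 4.
= 512 + 2688 + 2688 + 560 = 6448.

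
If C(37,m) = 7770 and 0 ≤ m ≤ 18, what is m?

C(37,m) increases on 0 ≤ m ≤ 18. C(37,2) = 666 and C(37,3) = 7770, so m = 3.

3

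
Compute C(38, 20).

C(38,20) = C(38,18) by symmetry.
C(38,18) = (38·37·36·35·34·33·32·31·30·29·28·27·26·25·24·23·22·21) / 18! = 214978908196382744494080000 / 6402373705728000 = 33578000610.

33578000610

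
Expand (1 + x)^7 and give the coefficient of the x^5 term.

21

The general term is C(7,j)·(1)^j·(x)^(7-j); the x^5 term has j = 2.
C(7,2) = 21.
Coefficient = C(7,2) = 21.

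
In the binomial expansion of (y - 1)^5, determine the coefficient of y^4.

-5

The general term is C(5,j)·(y)^j·(-1)^(5-j); the y^4 term has j = 4.
C(5,4) = 5.
Coefficient = C(5,4) · (-1)^1 = 5 · (-1) = -5.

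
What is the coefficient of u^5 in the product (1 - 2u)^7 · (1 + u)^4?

210

Coefficient of u^5 = Σ_{j} C(7,j)·(-2)^j·C(4,5-j)·1^(5-j) for j from 1 to 5.
= (-14) + 336 + (-1680) + 2240 + (-672) = 210.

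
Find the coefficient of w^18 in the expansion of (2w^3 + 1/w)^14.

768768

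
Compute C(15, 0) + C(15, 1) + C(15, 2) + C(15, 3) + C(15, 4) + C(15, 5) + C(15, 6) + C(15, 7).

1 + 15 + 105 + 455 + 1365 + 3003 + 5005 + 6435 = 16384.

16384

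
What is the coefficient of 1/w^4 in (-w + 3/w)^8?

General term: C(8,j)·(-w)^j·(3/w)^(8-j), with w-exponent 1j − 1(8−j) = 2j − 8.
Set 2j − 8 = -4: j = 2.
C(8,2) = 28; (-1)^2 = 1; 3^6 = 729.
Coefficient = 28 · 1 · 729 = 20412.

20412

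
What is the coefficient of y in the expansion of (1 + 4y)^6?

24

The general term is C(6,j)·(1)^j·(4y)^(6-j); the y^1 term has j = 5.
C(6,5) = 6.
Coefficient = C(6,5) · 4^1 = 6 · 4 = 24.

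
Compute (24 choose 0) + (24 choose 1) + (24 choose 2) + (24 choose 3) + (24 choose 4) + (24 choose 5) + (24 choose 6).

190051

1 + 24 + 276 + 2024 + 10626 + 42504 + 134596 = 190051.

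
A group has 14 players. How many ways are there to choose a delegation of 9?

This is C(14,9) = 2002.

2002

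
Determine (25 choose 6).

C(25,6) = (25·24·23·22·21·20) / 6! = 127512000 / 720 = 177100.

177100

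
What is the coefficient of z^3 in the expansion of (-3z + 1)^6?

-540

The general term is C(6,j)·(-3z)^j·(1)^(6-j); the z^3 term has j = 3.
C(6,3) = 20.
Coefficient = C(6,3) · (-3)^3 = 20 · (-27) = -540.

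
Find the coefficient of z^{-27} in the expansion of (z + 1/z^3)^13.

286

General term: C(13,j)·(z)^j·(1/z^3)^(13-j), with z-exponent 1j − 3(13−j) = 4j − 39.
Set 4j − 39 = -27: j = 3.
C(13,3) = 286; 1^3 = 1; 1^10 = 1.
Coefficient = 286 · 1 · 1 = 286.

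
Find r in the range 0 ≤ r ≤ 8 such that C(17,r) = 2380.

C(17,r) increases on 0 ≤ r ≤ 8. C(17,3) = 680 and C(17,4) = 2380, so r = 4.

4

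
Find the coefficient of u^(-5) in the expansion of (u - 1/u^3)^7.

General term: C(7,j)·(u)^j·(-1/u^3)^(7-j), with u-exponent 1j − 3(7−j) = 4j − 21.
Set 4j − 21 = -5: j = 4.
C(7,4) = 35; 1^4 = 1; (-1)^3 = -1.
Coefficient = 35 · 1 · (-1) = -35.

-35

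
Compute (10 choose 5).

252

C(10,5) = (10·9·8·7·6) / 5! = 30240 / 120 = 252.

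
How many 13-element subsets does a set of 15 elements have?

105

C(15,13) = C(15,2) by symmetry.
C(15,2) = (15·14) / 2! = 210 / 2 = 105.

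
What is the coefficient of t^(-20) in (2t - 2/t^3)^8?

General term: C(8,j)·(2t)^j·(-2/t^3)^(8-j), with t-exponent 1j − 3(8−j) = 4j − 24.
Set 4j − 24 = -20: j = 1.
C(8,1) = 8; 2^1 = 2; (-2)^7 = -128.
Coefficient = 8 · 2 · (-128) = -2048.

-2048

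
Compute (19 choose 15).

3876

C(19,15) = C(19,4) by symmetry.
C(19,4) = (19·18·17·16) / 4! = 93024 / 24 = 3876.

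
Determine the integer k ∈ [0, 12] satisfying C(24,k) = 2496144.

C(24,k) increases on 0 ≤ k ≤ 12. C(24,10) = 1961256 and C(24,11) = 2496144, so k = 11.

11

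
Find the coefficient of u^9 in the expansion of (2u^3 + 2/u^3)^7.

2688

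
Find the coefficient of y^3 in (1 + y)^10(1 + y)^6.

(1 + y)^10(1 + y)^6 = (1 + y)^16, so the coefficient of y^3 is C(16,3)·1^3 = 560·1 = 560.

560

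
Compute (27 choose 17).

C(27,17) = C(27,10) by symmetry.
C(27,10) = (27·26·25·24·23·22·21·20·19·18) / 10! = 30613591008000 / 3628800 = 8436285.

8436285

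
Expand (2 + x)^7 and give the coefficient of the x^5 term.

The general term is C(7,j)·(2)^j·(x)^(7-j); the x^5 term has j = 2.
C(7,2) = 21.
Coefficient = C(7,2) · 2^2 = 21 · 4 = 84.

84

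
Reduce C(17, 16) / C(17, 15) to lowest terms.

C(n,k+1)/C(n,k) = (n−k)/(k+1) = (17−15)/(15+1) = 2/16 = 1/8.

1/8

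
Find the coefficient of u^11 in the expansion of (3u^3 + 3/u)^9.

2480058

General term: C(9,j)·(3u^3)^j·(3/u)^(9-j), with u-exponent 3j − 1(9−j) = 4j − 9.
Set 4j − 9 = 11: j = 5.
C(9,5) = 126; 3^5 = 243; 3^4 = 81.
Coefficient = 126 · 243 · 81 = 2480058.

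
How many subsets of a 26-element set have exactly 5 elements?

Choose the 5 positions: C(26,5) = 65780.

65780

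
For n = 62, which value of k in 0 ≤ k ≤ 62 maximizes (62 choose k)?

31

C(62,k) is maximized at k = 62/2 = 31.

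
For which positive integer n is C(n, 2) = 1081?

47

n(n−1)/2 = 1081 ⇒ n(n−1) = 2162. Since 47·46 = 2162, n = 47.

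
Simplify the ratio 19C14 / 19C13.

3/7

C(n,k+1)/C(n,k) = (n−k)/(k+1) = (19−13)/(13+1) = 6/14 = 3/7.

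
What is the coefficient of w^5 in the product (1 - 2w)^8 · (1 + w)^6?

214

Coefficient of w^5 = Σ_{j} C(8,j)·(-2)^j·C(6,5-j)·1^(5-j) for j from 0 to 5.
= 6 + (-240) + 2240 + (-6720) + 6720 + (-1792) = 214.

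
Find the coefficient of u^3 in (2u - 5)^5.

The general term is C(5,j)·(2u)^j·(-5)^(5-j); the u^3 term has j = 3.
C(5,3) = 10.
Coefficient = C(5,3) · 2^3 · (-5)^2 = 10 · 8 · 25 = 2000.

2000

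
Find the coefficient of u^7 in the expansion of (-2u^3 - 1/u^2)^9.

General term: C(9,j)·(-2u^3)^j·(-1/u^2)^(9-j), with u-exponent 3j − 2(9−j) = 5j − 18.
Set 5j − 18 = 7: j = 5.
C(9,5) = 126; (-2)^5 = -32; (-1)^4 = 1.
Coefficient = 126 · (-32) · 1 = -4032.

-4032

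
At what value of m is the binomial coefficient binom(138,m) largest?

69

C(138,m) is maximized at m = 138/2 = 69.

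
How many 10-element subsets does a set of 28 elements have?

C(28,10) = (28·27·26·25·24·23·22·21·20·19) / 10! = 47621141568000 / 3628800 = 13123110.

13123110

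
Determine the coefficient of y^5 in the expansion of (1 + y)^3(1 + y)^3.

(1 + y)^3(1 + y)^3 = (1 + y)^6, so the coefficient of y^5 is C(6,5)·1^5 = 6·1 = 6.

6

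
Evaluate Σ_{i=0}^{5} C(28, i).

122438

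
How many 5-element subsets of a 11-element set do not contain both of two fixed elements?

All 5-subsets: C(11,5) = 462. Those containing both fixed elements: C(9,3) = 84.
462 − 84 = 378.

378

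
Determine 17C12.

C(17,12) = C(17,5) by symmetry.
C(17,5) = (17·16·15·14·13) / 5! = 742560 / 120 = 6188.

6188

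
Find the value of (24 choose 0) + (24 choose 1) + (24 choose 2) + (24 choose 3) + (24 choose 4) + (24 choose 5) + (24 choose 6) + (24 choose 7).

536155

1 + 24 + 276 + 2024 + 10626 + 42504 + 134596 + 346104 = 536155.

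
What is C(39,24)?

C(39,24) = C(39,15) by symmetry.
C(39,15) = (39·38·37·36·35·34·33·32·31·30·29·28·27·26·25) / 15! = 32876032921054202880000 / 1307674368000 = 25140840660.

25140840660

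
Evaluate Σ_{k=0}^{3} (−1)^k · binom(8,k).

-35

The partial alternating sum Σ_{k=0}^{3} (−1)^k C(8,k) = (−1)^3 C(7,3) = -35.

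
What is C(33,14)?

818809200

C(33,14) = (33·32·31·30·29·28·27·26·25·24·23·22·21·20) / 14! = 71382386874839040000 / 87178291200 = 818809200.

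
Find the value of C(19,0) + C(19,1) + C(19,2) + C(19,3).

1160

1 + 19 + 171 + 969 = 1160.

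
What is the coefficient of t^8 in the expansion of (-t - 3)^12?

40095

The general term is C(12,j)·(-t)^j·(-3)^(12-j); the t^8 term has j = 8.
C(12,8) = 495.
Coefficient = C(12,8) · (-3)^4 = 495 · 81 = 40095.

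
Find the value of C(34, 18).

2203961430

C(34,18) = C(34,16) by symmetry.
C(34,16) = (34·33·32·31·30·29·28·27·26·25·24·23·22·21·20·19) / 16! = 46113021921146019840000 / 20922789888000 = 2203961430.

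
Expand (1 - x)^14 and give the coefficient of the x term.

The general term is C(14,j)·(1)^j·(-x)^(14-j); the x^1 term has j = 13.
C(14,13) = 14.
Coefficient = C(14,13) · (-1)^1 = 14 · (-1) = -14.

-14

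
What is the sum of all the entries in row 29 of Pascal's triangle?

Setting x = 1 in (1+x)^29 gives Σ C(29,r) = 2^29 = 536870912.

536870912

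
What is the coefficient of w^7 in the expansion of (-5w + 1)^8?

-625000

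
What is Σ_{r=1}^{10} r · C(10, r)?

5120

Since r·C(10,r) = 10·C(9,r−1), the sum is 10·2^9 = 10·512 = 5120.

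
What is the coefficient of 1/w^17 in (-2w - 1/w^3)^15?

-823680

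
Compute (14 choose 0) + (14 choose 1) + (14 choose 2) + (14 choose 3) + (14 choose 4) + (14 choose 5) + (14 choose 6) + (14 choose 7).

9908

1 + 14 + 91 + 364 + 1001 + 2002 + 3003 + 3432 = 9908.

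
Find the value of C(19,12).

50388

C(19,12) = C(19,7) by symmetry.
C(19,7) = (19·18·17·16·15·14·13) / 7! = 253955520 / 5040 = 50388.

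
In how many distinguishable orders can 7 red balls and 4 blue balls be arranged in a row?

330

Choose positions for the red balls: C(11,7) = 330.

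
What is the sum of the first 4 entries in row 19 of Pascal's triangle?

1160

1 + 19 + 171 + 969 = 1160.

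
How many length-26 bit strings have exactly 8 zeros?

1562275

Choose the 8 positions: C(26,8) = 1562275.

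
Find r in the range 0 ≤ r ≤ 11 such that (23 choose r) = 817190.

9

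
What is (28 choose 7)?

C(28,7) = (28·27·26·25·24·23·22) / 7! = 5967561600 / 5040 = 1184040.

1184040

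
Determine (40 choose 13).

C(40,13) = (40·39·38·37·36·35·34·33·32·31·30·29·28) / 13! = 74931129164795904000 / 6227020800 = 12033222880.

12033222880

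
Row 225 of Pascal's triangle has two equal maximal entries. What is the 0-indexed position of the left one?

112

For odd n = 225, C(225,m) peaks at m = (n−1)/2 and (n+1)/2; the smaller is 112.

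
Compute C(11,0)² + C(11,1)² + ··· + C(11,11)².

By Vandermonde's identity, Σ C(11,r)² = C(22,11) = 705432.

705432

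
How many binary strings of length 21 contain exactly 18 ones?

1330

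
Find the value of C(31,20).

C(31,20) = C(31,11) by symmetry.
C(31,11) = (31·30·29·28·27·26·25·24·23·22·21) / 11! = 3379847863392000 / 39916800 = 84672315.

84672315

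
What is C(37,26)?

C(37,26) = C(37,11) by symmetry.
C(37,11) = (37·36·35·34·33·32·31·30·29·28·27) / 11! = 34128550732953600 / 39916800 = 854992152.

854992152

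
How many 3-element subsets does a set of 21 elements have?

C(21,3) = (21·20·19) / 3! = 7980 / 6 = 1330.

1330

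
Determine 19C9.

C(19,9) = (19·18·17·16·15·14·13·12·11) / 9! = 33522128640 / 362880 = 92378.

92378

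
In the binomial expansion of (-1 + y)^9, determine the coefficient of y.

9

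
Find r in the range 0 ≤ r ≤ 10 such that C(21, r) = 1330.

3

C(21,r) increases on 0 ≤ r ≤ 10. C(21,2) = 210 and C(21,3) = 1330, so r = 3.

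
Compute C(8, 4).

70

C(8,4) = (8·7·6·5) / 4! = 1680 / 24 = 70.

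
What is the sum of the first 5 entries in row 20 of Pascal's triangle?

6196

1 + 20 + 190 + 1140 + 4845 = 6196.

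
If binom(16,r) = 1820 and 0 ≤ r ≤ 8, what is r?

4

C(16,r) increases on 0 ≤ r ≤ 8. C(16,3) = 560 and C(16,4) = 1820, so r = 4.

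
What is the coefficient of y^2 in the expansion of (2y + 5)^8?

The general term is C(8,j)·(2y)^j·(5)^(8-j); the y^2 term has j = 2.
C(8,2) = 28.
Coefficient = C(8,2) · 2^2 · 5^6 = 28 · 4 · 15625 = 1750000.

1750000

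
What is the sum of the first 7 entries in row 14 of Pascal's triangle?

6476

1 + 14 + 91 + 364 + 1001 + 2002 + 3003 = 6476.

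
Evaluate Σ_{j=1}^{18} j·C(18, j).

2359296

Differentiating (1+x)^18 and setting x=1: Σ j·C(18,j) = 18·2^17 = 2359296.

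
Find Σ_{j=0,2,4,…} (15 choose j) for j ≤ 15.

16384

Even-j terms of row 15 sum to 2^14 = 16384.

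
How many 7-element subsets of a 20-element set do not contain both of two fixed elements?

All 7-subsets: C(20,7) = 77520. Those containing both fixed elements: C(18,5) = 8568.
77520 − 8568 = 68952.

68952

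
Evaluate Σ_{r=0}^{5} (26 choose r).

83682

1 + 26 + 325 + 2600 + 14950 + 65780 = 83682.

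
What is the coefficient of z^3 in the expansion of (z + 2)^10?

15360

The general term is C(10,j)·(z)^j·(2)^(10-j); the z^3 term has j = 3.
C(10,3) = 120.
Coefficient = C(10,3) · 2^7 = 120 · 128 = 15360.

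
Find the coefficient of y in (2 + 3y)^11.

The general term is C(11,j)·(2)^j·(3y)^(11-j); the y^1 term has j = 10.
C(11,10) = 11.
Coefficient = C(11,10) · 2^10 · 3^1 = 11 · 1024 · 3 = 33792.

33792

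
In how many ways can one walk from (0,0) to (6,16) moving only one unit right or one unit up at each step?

Each path is a sequence of 22 steps with 6 rights: C(22,6) = 74613.

74613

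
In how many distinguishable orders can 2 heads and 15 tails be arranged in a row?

136

Choose positions for the heads: C(17,2) = 136.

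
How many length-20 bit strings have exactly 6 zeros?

Choose the 6 positions: C(20,6) = 38760.

38760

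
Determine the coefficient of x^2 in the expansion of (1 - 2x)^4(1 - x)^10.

Coefficient of x^2 = Σ_{j} C(4,j)·(-2)^j·C(10,2-j)·(-1)^(2-j) for j from 0 to 2.
= 45 + 80 + 24 = 149.

149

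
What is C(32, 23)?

C(32,23) = C(32,9) by symmetry.
C(32,9) = (32·31·30·29·28·27·26·25·24) / 9! = 10178348544000 / 362880 = 28048800.

28048800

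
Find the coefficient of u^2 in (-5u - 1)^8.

700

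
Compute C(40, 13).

C(40,13) = (40·39·38·37·36·35·34·33·32·31·30·29·28) / 13! = 74931129164795904000 / 6227020800 = 12033222880.

12033222880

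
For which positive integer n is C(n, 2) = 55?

11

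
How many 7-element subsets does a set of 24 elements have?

C(24,7) = (24·23·22·21·20·19·18) / 7! = 1744364160 / 5040 = 346104.

346104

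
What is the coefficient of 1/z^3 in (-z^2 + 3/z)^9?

General term: C(9,j)·(-z^2)^j·(3/z)^(9-j), with z-exponent 2j − 1(9−j) = 3j − 9.
Set 3j − 9 = -3: j = 2.
C(9,2) = 36; (-1)^2 = 1; 3^7 = 2187.
Coefficient = 36 · 1 · 2187 = 78732.

78732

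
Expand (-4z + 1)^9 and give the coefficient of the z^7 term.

-589824

The general term is C(9,j)·(-4z)^j·(1)^(9-j); the z^7 term has j = 7.
C(9,7) = 36.
Coefficient = C(9,7) · (-4)^7 = 36 · (-16384) = -589824.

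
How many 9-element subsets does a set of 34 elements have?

52451256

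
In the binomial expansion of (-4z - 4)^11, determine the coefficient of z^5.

The general term is C(11,j)·(-4z)^j·(-4)^(11-j); the z^5 term has j = 5.
C(11,5) = 462.
Coefficient = C(11,5) · (-4)^5 · (-4)^6 = 462 · (-1024) · 4096 = -1937768448.

-1937768448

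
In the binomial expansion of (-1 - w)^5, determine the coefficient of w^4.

-5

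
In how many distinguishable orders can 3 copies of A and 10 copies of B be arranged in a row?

286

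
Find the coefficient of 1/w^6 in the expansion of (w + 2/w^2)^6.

240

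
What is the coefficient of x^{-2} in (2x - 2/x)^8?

General term: C(8,j)·(2x)^j·(-2/x)^(8-j), with x-exponent 1j − 1(8−j) = 2j − 8.
Set 2j − 8 = -2: j = 3.
C(8,3) = 56; 2^3 = 8; (-2)^5 = -32.
Coefficient = 56 · 8 · (-32) = -14336.

-14336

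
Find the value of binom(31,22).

20160075

C(31,22) = C(31,9) by symmetry.
C(31,9) = (31·30·29·28·27·26·25·24·23) / 9! = 7315688016000 / 362880 = 20160075.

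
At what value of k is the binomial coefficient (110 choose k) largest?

C(110,k) is maximized at k = 110/2 = 55.

55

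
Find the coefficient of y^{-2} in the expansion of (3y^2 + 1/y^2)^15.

General term: C(15,j)·(3y^2)^j·(1/y^2)^(15-j), with y-exponent 2j − 2(15−j) = 4j − 30.
Set 4j − 30 = -2: j = 7.
C(15,7) = 6435; 3^7 = 2187; 1^8 = 1.
Coefficient = 6435 · 2187 · 1 = 14073345.

14073345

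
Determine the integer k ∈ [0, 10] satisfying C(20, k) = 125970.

8

C(20,k) increases on 0 ≤ k ≤ 10. C(20,7) = 77520 and C(20,8) = 125970, so k = 8.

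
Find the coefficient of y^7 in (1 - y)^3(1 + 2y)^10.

-4128

Coefficient of y^7 = Σ_{j} C(3,j)·(-1)^j·C(10,7-j)·2^(7-j) for j from 0 to 3.
= 15360 + (-40320) + 24192 + (-3360) = -4128.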